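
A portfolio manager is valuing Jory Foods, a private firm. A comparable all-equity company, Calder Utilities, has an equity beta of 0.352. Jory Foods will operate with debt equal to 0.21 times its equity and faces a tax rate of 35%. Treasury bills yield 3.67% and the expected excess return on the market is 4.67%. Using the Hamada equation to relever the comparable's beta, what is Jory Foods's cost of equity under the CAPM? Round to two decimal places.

5.54%

β_L = β_U × [1 + (1 − t)(D/E)] = 0.352 × [1 + (1 − 0.35) × 0.21]
    = 0.352 × [1 + 0.65 × 0.21] = 0.352 × 1.1365 = 0.4000
E(R) = R_f + β_L × MRP = 3.67% + 0.4000 × 4.67% = 5.54%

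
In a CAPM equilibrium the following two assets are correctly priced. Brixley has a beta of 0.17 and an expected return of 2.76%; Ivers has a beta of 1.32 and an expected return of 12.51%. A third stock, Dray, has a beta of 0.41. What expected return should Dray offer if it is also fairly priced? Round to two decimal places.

MRP (SML slope) = (12.51% − 2.76%) / (1.32 − 0.17) = 9.75% / 1.15 = 8.4783%
R_f (intercept) = 2.76% − 0.17 × 8.4783% = 1.3187%
E(R_Dray) = R_f + β × MRP = 1.3187% + 0.41 × 8.4783% = 4.79%

4.79%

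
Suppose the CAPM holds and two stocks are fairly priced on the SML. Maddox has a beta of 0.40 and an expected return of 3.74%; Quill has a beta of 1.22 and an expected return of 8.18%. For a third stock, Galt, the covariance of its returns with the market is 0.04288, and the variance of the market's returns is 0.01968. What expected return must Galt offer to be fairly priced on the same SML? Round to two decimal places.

13.37%

MRP = (8.18% − 3.74%) / (1.22 − 0.40) = 5.4146%
R_f = 3.74% − 0.40 × 5.4146% = 1.5742%
β_Galt = Cov / Var(R_m) = 0.04288 / 0.01968 = 2.1789
E(R_Galt) = R_f + β × MRP = 1.5742% + 2.1789 × 5.4146% = 13.37%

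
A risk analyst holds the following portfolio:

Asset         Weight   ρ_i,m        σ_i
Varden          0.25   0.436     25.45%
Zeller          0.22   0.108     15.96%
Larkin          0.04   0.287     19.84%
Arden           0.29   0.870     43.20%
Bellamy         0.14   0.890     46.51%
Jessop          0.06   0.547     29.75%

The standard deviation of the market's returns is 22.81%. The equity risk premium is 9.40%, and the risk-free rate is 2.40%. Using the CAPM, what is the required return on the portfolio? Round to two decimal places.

11.08%

β_Varden = 0.436 × 25.45% / 22.81% = 0.4865
β_Zeller = 0.108 × 15.96% / 22.81% = 0.0756
β_Larkin = 0.287 × 19.84% / 22.81% = 0.2496
β_Arden = 0.870 × 43.20% / 22.81% = 1.6477
β_Bellamy = 0.890 × 46.51% / 22.81% = 1.8147
β_Jessop = 0.547 × 29.75% / 22.81% = 0.7134
β_P = Σ w_i β_i = 0.25×0.4865 + 0.22×0.0756 + 0.04×0.2496 + 0.29×1.6477 + 0.14×1.8147 + 0.06×0.7134 = 0.9229
E(R_P) = R_f + β_P × MRP = 2.40% + 0.9229 × 9.40% = 11.08%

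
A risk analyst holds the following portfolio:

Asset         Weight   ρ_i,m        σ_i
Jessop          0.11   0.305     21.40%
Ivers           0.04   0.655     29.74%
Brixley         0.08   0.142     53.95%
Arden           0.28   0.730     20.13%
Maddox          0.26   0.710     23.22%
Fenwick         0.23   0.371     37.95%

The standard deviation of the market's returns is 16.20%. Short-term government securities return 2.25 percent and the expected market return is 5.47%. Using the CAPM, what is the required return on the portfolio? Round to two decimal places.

β_Jessop = 0.305 × 21.40% / 16.20% = 0.4029
β_Ivers = 0.655 × 29.74% / 16.20% = 1.2025
β_Brixley = 0.142 × 53.95% / 16.20% = 0.4729
β_Arden = 0.730 × 20.13% / 16.20% = 0.9071
β_Maddox = 0.710 × 23.22% / 16.20% = 1.0177
β_Fenwick = 0.371 × 37.95% / 16.20% = 0.8691
β_P = Σ w_i β_i = 0.11×0.4029 + 0.04×1.2025 + 0.08×0.4729 + 0.28×0.9071 + 0.26×1.0177 + 0.23×0.8691 = 0.8487
MRP = 5.47% − 2.25% = 3.22%
E(R_P) = R_f + β_P × MRP = 2.25% + 0.8487 × 3.22% = 4.98%

4.98%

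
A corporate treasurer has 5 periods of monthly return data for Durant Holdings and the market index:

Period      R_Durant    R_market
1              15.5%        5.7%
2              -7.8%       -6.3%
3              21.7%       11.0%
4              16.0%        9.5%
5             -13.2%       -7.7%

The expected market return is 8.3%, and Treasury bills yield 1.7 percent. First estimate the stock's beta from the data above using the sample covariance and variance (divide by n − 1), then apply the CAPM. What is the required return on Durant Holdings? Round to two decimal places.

13.33%

Mean R_i = (15.5 − 7.8 + 21.7 + 16.0 − 13.2) / 5 = 6.4400%
Mean R_m = (5.7 − 6.3 + 11.0 + 9.5 − 7.7) / 5 = 2.4400%
Σ(R_i − R̄_i)(R_m − R̄_m) = 551.2620  ⇒  Cov = 551.2620 / 4 = 137.8155
Σ(R_m − R̄_m)² = 312.9520  ⇒  Var(R_m) = 312.9520 / 4 = 78.2380
β = Cov / Var(R_m) = 137.8155 / 78.2380 = 1.7615
MRP = 8.3% − 1.7% = 6.60%
E(R) = R_f + β × MRP = 1.7% + 1.7615 × 6.6% = 13.33%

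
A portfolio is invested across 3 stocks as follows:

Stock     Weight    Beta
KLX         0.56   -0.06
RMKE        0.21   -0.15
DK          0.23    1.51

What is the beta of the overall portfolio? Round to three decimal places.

0.282

β_P = Σ w_i β_i = 0.56×-0.06 + 0.21×-0.15 + 0.23×1.51 = 0.2822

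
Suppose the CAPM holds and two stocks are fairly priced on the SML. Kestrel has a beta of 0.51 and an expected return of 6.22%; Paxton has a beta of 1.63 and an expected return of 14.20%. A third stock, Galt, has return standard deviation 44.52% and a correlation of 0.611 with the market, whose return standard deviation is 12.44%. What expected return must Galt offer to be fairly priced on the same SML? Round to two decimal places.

18.17%

MRP = (14.20% − 6.22%) / (1.63 − 0.51) = 7.1250%
R_f = 6.22% − 0.51 × 7.1250% = 2.5863%
β_Galt = ρ·σ_i/σ_m = 0.611 × 44.52 / 12.44 = 2.1866
E(R_Galt) = R_f + β × MRP = 2.5863% + 2.1866 × 7.1250% = 18.17%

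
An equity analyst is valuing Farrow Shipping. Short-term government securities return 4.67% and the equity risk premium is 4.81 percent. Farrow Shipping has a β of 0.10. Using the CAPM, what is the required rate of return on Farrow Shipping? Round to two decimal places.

5.15%

E(R) = R_f + β × MRP = 4.67% + 0.10 × 4.81% = 5.15%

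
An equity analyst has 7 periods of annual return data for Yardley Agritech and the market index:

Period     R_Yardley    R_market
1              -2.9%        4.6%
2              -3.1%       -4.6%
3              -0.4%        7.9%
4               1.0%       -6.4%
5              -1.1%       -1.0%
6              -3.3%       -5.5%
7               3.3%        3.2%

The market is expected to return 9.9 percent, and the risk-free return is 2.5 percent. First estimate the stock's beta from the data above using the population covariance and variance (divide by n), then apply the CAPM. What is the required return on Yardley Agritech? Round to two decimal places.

Mean R_i = (-2.9 − 3.1 − 0.4 + 1.0 − 1.1 − 3.3 + 3.3) / 7 = -0.9286%
Mean R_m = (4.6 − 4.6 + 7.9 − 6.4 − 1.0 − 5.5 + 3.2) / 7 = -0.2571%
Σ(R_i − R̄_i)(R_m − R̄_m) = 19.4986  ⇒  Cov = 19.4986 / 7 = 2.7855
Σ(R_m − R̄_m)² = 186.7171  ⇒  Var(R_m) = 186.7171 / 7 = 26.6739
β = Cov / Var(R_m) = 2.7855 / 26.6739 = 0.1044
MRP = 9.9% − 2.5% = 7.40%
E(R) = R_f + β × MRP = 2.5% + 0.1044 × 7.4% = 3.27%

3.27%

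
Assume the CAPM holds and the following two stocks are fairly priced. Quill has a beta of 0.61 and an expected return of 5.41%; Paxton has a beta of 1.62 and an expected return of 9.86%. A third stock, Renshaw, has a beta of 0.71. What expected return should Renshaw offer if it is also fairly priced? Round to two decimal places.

MRP (SML slope) = (9.86% − 5.41%) / (1.62 − 0.61) = 4.45% / 1.01 = 4.4059%
R_f (intercept) = 5.41% − 0.61 × 4.4059% = 2.7224%
E(R_Renshaw) = R_f + β × MRP = 2.7224% + 0.71 × 4.4059% = 5.85%

5.85%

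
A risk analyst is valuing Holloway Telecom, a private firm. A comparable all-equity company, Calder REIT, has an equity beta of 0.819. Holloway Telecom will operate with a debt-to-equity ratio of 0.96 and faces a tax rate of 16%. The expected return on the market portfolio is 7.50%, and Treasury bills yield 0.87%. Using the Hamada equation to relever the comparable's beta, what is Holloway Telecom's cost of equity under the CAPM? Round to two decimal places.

10.68%

β_L = β_U × [1 + (1 − t)(D/E)] = 0.819 × [1 + (1 − 0.16) × 0.96]
    = 0.819 × [1 + 0.84 × 0.96] = 0.819 × 1.8064 = 1.4794
MRP = 7.50% − 0.87% = 6.63%
E(R) = R_f + β_L × MRP = 0.87% + 1.4794 × 6.63% = 10.68%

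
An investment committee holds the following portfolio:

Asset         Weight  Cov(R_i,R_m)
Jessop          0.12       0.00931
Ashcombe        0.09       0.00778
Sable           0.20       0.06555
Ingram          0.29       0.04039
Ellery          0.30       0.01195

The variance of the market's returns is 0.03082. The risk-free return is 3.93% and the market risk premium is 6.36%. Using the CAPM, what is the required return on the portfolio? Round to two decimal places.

10.17%

β_Jessop = 0.00931 / 0.03082 = 0.3021
β_Ashcombe = 0.00778 / 0.03082 = 0.2524
β_Sable = 0.06555 / 0.03082 = 2.1269
β_Ingram = 0.04039 / 0.03082 = 1.3105
β_Ellery = 0.01195 / 0.03082 = 0.3877
β_P = Σ w_i β_i = 0.12×0.3021 + 0.09×0.2524 + 0.20×2.1269 + 0.29×1.3105 + 0.30×0.3877 = 0.9807
E(R_P) = R_f + β_P × MRP = 3.93% + 0.9807 × 6.36% = 10.17%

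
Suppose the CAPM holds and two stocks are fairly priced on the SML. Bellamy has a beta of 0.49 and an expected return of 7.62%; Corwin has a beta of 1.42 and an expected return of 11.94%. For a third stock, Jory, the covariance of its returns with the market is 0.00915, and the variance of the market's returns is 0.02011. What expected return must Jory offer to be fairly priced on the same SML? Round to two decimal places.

MRP = (11.94% − 7.62%) / (1.42 − 0.49) = 4.6452%
R_f = 7.62% − 0.49 × 4.6452% = 5.3439%
β_Jory = Cov / Var(R_m) = 0.00915 / 0.02011 = 0.4550
E(R_Jory) = R_f + β × MRP = 5.3439% + 0.4550 × 4.6452% = 7.46%

7.46%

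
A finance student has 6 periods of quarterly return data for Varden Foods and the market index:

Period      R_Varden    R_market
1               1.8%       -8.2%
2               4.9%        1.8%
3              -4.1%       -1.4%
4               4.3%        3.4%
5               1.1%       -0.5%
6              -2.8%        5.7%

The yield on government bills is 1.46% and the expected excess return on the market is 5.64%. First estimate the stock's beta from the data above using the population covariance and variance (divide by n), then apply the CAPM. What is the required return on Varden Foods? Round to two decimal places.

1.33%

Mean R_i = (1.8 + 4.9 − 4.1 + 4.3 + 1.1 − 2.8) / 6 = 0.8667%
Mean R_m = (-8.2 + 1.8 − 1.4 + 3.4 − 0.5 + 5.7) / 6 = 0.1333%
Σ(R_i − R̄_i)(R_m − R̄_m) = -2.7833  ⇒  Cov = -2.7833 / 6 = -0.4639
Σ(R_m − R̄_m)² = 116.6333  ⇒  Var(R_m) = 116.6333 / 6 = 19.4389
β = Cov / Var(R_m) = -0.4639 / 19.4389 = -0.0239
E(R) = R_f + β × MRP = 1.46% + -0.0239 × 5.64% = 1.33%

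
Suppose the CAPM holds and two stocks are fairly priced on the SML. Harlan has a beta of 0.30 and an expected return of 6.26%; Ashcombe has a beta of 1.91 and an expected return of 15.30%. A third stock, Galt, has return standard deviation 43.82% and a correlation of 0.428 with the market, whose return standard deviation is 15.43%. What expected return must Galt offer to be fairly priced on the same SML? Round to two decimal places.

11.40%

MRP = (15.30% − 6.26%) / (1.91 − 0.30) = 5.6149%
R_f = 6.26% − 0.30 × 5.6149% = 4.5755%
β_Galt = ρ·σ_i/σ_m = 0.428 × 43.82 / 15.43 = 1.2155
E(R_Galt) = R_f + β × MRP = 4.5755% + 1.2155 × 5.6149% = 11.40%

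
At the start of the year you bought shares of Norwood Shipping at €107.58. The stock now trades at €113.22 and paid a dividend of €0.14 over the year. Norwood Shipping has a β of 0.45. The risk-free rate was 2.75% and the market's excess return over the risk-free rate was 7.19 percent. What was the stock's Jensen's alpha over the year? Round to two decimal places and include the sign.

-0.61%

Realised HPR = (P1 + D1 − P0) / P0 = (113.22 + 0.14 − 107.58) / 107.58 = 5.78 / 107.58 = 5.3727%
CAPM required = R_f + β·MRP = 2.75% + 0.45 × 7.19% = 5.9855%
α = realised − required = 5.3727% − 5.9855% = -0.61%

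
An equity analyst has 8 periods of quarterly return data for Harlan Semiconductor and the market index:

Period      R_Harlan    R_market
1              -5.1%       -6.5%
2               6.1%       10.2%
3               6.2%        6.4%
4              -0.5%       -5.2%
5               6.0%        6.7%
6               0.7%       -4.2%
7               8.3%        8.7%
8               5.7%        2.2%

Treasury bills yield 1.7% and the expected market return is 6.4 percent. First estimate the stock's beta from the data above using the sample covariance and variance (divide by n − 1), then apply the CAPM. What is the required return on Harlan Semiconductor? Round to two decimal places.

Mean R_i = (-5.1 + 6.1 + 6.2 − 0.5 + 6.0 + 0.7 + 8.3 + 5.7) / 8 = 3.4250%
Mean R_m = (-6.5 + 10.2 + 6.4 − 5.2 + 6.7 − 4.2 + 8.7 + 2.2) / 8 = 2.2875%
Σ(R_i − R̄_i)(R_m − R̄_m) = 196.9825  ⇒  Cov = 196.9825 / 7 = 28.1404
Σ(R_m − R̄_m)² = 315.4888  ⇒  Var(R_m) = 315.4888 / 7 = 45.0698
β = Cov / Var(R_m) = 28.1404 / 45.0698 = 0.6244
MRP = 6.4% − 1.7% = 4.70%
E(R) = R_f + β × MRP = 1.7% + 0.6244 × 4.7% = 4.63%

4.63%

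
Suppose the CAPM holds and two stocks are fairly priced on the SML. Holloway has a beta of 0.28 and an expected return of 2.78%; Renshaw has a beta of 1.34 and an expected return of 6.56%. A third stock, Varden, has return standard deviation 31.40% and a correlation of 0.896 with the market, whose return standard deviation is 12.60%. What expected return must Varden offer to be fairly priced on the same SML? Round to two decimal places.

9.74%

MRP = (6.56% − 2.78%) / (1.34 − 0.28) = 3.5660%
R_f = 2.78% − 0.28 × 3.5660% = 1.7815%
β_Varden = ρ·σ_i/σ_m = 0.896 × 31.40 / 12.60 = 2.2329
E(R_Varden) = R_f + β × MRP = 1.7815% + 2.2329 × 3.5660% = 9.74%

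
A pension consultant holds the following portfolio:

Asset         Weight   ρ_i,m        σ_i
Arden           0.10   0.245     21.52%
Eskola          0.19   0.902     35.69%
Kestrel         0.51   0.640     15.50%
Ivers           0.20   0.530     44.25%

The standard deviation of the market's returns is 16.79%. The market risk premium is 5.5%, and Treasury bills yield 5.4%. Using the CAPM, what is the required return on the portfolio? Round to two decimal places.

10.77%

β_Arden = 0.245 × 21.52% / 16.79% = 0.3140
β_Eskola = 0.902 × 35.69% / 16.79% = 1.9174
β_Kestrel = 0.640 × 15.50% / 16.79% = 0.5908
β_Ivers = 0.530 × 44.25% / 16.79% = 1.3968
β_P = Σ w_i β_i = 0.10×0.3140 + 0.19×1.9174 + 0.51×0.5908 + 0.20×1.3968 = 0.9764
E(R_P) = R_f + β_P × MRP = 5.4% + 0.9764 × 5.5% = 10.77%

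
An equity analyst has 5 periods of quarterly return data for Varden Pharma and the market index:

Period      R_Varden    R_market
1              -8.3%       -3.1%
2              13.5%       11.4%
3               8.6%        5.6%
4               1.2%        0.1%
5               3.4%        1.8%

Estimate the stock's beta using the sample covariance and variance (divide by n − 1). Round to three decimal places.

Mean R_i = (-8.3 + 13.5 + 8.6 + 1.2 + 3.4) / 5 = 3.6800%
Mean R_m = (-3.1 + 11.4 + 5.6 + 0.1 + 1.8) / 5 = 3.1600%
Σ(R_i − R̄_i)(R_m − R̄_m) = 175.8860  ⇒  Cov = 175.8860 / 4 = 43.9715
Σ(R_m − R̄_m)² = 124.2520  ⇒  Var(R_m) = 124.2520 / 4 = 31.0630
β = Cov / Var(R_m) = 43.9715 / 31.0630 = 1.4156

1.416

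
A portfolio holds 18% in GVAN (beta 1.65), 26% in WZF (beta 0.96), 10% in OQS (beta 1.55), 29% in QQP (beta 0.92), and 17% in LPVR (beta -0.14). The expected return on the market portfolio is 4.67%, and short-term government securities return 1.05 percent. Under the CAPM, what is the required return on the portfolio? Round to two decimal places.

4.47%

β_P = Σ w_i β_i = 0.18×1.65 + 0.26×0.96 + 0.10×1.55 + 0.29×0.92 + 0.17×-0.14 = 0.9446
MRP = 4.67% − 1.05% = 3.62%
E(R_P) = R_f + β_P × MRP = 1.05% + 0.9446 × 3.62% = 4.47%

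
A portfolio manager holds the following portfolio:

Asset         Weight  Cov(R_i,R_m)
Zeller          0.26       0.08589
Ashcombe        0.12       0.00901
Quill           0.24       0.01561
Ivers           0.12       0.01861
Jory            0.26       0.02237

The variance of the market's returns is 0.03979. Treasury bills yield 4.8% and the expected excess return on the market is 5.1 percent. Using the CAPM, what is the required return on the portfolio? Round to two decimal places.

9.31%

β_Zeller = 0.08589 / 0.03979 = 2.1586
β_Ashcombe = 0.00901 / 0.03979 = 0.2264
β_Quill = 0.01561 / 0.03979 = 0.3923
β_Ivers = 0.01861 / 0.03979 = 0.4677
β_Jory = 0.02237 / 0.03979 = 0.5622
β_P = Σ w_i β_i = 0.26×2.1586 + 0.12×0.2264 + 0.24×0.3923 + 0.12×0.4677 + 0.26×0.5622 = 0.8849
E(R_P) = R_f + β_P × MRP = 4.8% + 0.8849 × 5.1% = 9.31%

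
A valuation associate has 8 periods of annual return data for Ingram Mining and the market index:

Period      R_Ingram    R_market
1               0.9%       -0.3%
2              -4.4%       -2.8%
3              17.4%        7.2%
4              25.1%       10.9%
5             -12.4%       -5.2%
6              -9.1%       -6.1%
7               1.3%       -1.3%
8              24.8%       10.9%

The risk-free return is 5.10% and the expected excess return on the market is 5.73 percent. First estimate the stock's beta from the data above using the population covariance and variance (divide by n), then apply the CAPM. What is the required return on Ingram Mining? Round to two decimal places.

17.31%

Mean R_i = (0.9 − 4.4 + 17.4 + 25.1 − 12.4 − 9.1 + 1.3 + 24.8) / 8 = 5.4500%
Mean R_m = (-0.3 − 2.8 + 7.2 + 10.9 − 5.2 − 6.1 − 1.3 + 10.9) / 8 = 1.6625%
Σ(R_i − R̄_i)(R_m − R̄_m) = 727.0550  ⇒  Cov = 727.0550 / 8 = 90.8819
Σ(R_m − R̄_m)² = 341.2188  ⇒  Var(R_m) = 341.2188 / 8 = 42.6524
β = Cov / Var(R_m) = 90.8819 / 42.6524 = 2.1308
E(R) = R_f + β × MRP = 5.10% + 2.1308 × 5.73% = 17.31%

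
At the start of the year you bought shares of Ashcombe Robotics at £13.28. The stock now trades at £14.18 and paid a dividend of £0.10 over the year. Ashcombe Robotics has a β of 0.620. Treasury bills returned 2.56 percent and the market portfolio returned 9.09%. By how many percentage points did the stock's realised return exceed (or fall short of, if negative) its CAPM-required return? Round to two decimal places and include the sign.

+0.92%

Realised HPR = (P1 + D1 − P0) / P0 = (14.18 + 0.10 − 13.28) / 13.28 = 1.00 / 13.28 = 7.5301%
MRP = 9.09% − 2.56% = 6.53%
CAPM required = R_f + β·MRP = 2.56% + 0.620 × 6.53% = 6.60860%
α = realised − required = 7.5301% − 6.60860% = +0.92%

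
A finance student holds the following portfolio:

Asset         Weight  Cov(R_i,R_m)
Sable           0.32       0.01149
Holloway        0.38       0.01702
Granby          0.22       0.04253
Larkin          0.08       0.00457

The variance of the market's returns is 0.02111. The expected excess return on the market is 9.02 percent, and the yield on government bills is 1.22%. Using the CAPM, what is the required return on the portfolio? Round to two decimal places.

9.71%

β_Sable = 0.01149 / 0.02111 = 0.5443
β_Holloway = 0.01702 / 0.02111 = 0.8063
β_Granby = 0.04253 / 0.02111 = 2.0147
β_Larkin = 0.00457 / 0.02111 = 0.2165
β_P = Σ w_i β_i = 0.32×0.5443 + 0.38×0.8063 + 0.22×2.0147 + 0.08×0.2165 = 0.9411
E(R_P) = R_f + β_P × MRP = 1.22% + 0.9411 × 9.02% = 9.71%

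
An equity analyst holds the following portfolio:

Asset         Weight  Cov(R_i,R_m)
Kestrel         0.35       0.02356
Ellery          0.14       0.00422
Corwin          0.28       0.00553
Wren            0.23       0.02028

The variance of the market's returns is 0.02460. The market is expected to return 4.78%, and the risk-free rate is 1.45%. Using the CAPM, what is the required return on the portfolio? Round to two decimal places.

3.49%

β_Kestrel = 0.02356 / 0.02460 = 0.9577
β_Ellery = 0.00422 / 0.02460 = 0.1715
β_Corwin = 0.00553 / 0.02460 = 0.2248
β_Wren = 0.02028 / 0.02460 = 0.8244
β_P = Σ w_i β_i = 0.35×0.9577 + 0.14×0.1715 + 0.28×0.2248 + 0.23×0.8244 = 0.6118
MRP = 4.78% − 1.45% = 3.33%
E(R_P) = R_f + β_P × MRP = 1.45% + 0.6118 × 3.33% = 3.49%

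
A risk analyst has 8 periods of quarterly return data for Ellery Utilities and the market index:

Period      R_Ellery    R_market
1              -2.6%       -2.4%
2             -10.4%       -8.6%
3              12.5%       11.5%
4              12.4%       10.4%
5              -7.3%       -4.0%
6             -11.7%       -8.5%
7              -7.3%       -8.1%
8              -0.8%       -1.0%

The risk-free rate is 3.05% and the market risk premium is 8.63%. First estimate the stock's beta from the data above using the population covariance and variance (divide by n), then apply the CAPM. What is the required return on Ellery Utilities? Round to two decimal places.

13.10%

Mean R_i = (-2.6 − 10.4 + 12.5 + 12.4 − 7.3 − 11.7 − 7.3 − 0.8) / 8 = -1.9000%
Mean R_m = (-2.4 − 8.6 + 11.5 + 10.4 − 4.0 − 8.5 − 8.1 − 1.0) / 8 = -1.3375%
Σ(R_i − R̄_i)(R_m − R̄_m) = 536.6400  ⇒  Cov = 536.6400 / 8 = 67.0800
Σ(R_m − R̄_m)² = 460.6788  ⇒  Var(R_m) = 460.6788 / 8 = 57.5849
β = Cov / Var(R_m) = 67.0800 / 57.5849 = 1.1649
E(R) = R_f + β × MRP = 3.05% + 1.1649 × 8.63% = 13.10%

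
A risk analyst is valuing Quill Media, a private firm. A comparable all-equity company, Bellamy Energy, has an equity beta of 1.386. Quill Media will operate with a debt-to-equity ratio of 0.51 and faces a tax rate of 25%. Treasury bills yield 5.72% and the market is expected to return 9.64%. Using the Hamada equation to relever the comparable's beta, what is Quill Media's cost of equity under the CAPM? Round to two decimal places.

β_L = β_U × [1 + (1 − t)(D/E)] = 1.386 × [1 + (1 − 0.25) × 0.51]
    = 1.386 × [1 + 0.75 × 0.51] = 1.386 × 1.3825 = 1.9161
MRP = 9.64% − 5.72% = 3.92%
E(R) = R_f + β_L × MRP = 5.72% + 1.9161 × 3.92% = 13.23%

13.23%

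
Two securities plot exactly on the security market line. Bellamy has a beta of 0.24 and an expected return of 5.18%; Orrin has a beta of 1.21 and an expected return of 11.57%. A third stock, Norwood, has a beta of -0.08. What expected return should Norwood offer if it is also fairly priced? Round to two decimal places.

3.07%

MRP (SML slope) = (11.57% − 5.18%) / (1.21 − 0.24) = 6.39% / 0.97 = 6.5876%
R_f (intercept) = 5.18% − 0.24 × 6.5876% = 3.5990%
E(R_Norwood) = R_f + β × MRP = 3.5990% + -0.08 × 6.5876% = 3.07%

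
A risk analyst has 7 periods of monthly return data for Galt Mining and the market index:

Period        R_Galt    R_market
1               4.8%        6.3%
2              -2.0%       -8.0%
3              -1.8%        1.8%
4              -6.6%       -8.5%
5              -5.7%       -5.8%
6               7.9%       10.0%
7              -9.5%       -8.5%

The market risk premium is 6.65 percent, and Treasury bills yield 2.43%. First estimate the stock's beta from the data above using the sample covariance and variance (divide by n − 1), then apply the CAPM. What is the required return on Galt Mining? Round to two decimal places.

Mean R_i = (4.8 − 2.0 − 1.8 − 6.6 − 5.7 + 7.9 − 9.5) / 7 = -1.8429%
Mean R_m = (6.3 − 8.0 + 1.8 − 8.5 − 5.8 + 10.0 − 8.5) / 7 = -1.8143%
Σ(R_i − R̄_i)(R_m − R̄_m) = 268.5057  ⇒  Cov = 268.5057 / 6 = 44.7510
Σ(R_m − R̄_m)² = 362.0286  ⇒  Var(R_m) = 362.0286 / 6 = 60.3381
β = Cov / Var(R_m) = 44.7510 / 60.3381 = 0.7417
E(R) = R_f + β × MRP = 2.43% + 0.7417 × 6.65% = 7.36%

7.36%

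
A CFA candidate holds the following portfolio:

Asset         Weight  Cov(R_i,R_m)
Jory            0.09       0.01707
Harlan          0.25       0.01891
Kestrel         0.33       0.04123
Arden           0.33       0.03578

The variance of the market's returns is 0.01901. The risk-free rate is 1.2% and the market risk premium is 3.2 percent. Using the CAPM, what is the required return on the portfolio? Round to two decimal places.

6.53%

β_Jory = 0.01707 / 0.01901 = 0.8979
β_Harlan = 0.01891 / 0.01901 = 0.9947
β_Kestrel = 0.04123 / 0.01901 = 2.1689
β_Arden = 0.03578 / 0.01901 = 1.8822
β_P = Σ w_i β_i = 0.09×0.8979 + 0.25×0.9947 + 0.33×2.1689 + 0.33×1.8822 = 1.6663
E(R_P) = R_f + β_P × MRP = 1.2% + 1.6663 × 3.2% = 6.53%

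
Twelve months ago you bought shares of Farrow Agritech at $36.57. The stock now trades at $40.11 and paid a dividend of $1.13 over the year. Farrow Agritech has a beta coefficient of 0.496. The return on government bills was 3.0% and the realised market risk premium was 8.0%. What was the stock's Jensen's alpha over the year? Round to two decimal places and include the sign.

Realised HPR = (P1 + D1 − P0) / P0 = (40.11 + 1.13 − 36.57) / 36.57 = 4.67 / 36.57 = 12.7700%
CAPM required = R_f + β·MRP = 3.0% + 0.496 × 8.0% = 6.9680%
α = realised − required = 12.7700% − 6.9680% = +5.80%

+5.80%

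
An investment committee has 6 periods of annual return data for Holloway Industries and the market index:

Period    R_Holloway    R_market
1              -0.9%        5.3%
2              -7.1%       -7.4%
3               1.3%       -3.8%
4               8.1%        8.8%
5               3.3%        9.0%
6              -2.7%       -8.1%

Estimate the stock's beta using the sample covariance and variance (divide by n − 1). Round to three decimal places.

Mean R_i = (-0.9 − 7.1 + 1.3 + 8.1 + 3.3 − 2.7) / 6 = 0.3333%
Mean R_m = (5.3 − 7.4 − 3.8 + 8.8 + 9.0 − 8.1) / 6 = 0.6333%
Σ(R_i − R̄_i)(R_m − R̄_m) = 164.4133  ⇒  Cov = 164.4133 / 5 = 32.8827
Σ(R_m − R̄_m)² = 318.9333  ⇒  Var(R_m) = 318.9333 / 5 = 63.7867
β = Cov / Var(R_m) = 32.8827 / 63.7867 = 0.5155

0.516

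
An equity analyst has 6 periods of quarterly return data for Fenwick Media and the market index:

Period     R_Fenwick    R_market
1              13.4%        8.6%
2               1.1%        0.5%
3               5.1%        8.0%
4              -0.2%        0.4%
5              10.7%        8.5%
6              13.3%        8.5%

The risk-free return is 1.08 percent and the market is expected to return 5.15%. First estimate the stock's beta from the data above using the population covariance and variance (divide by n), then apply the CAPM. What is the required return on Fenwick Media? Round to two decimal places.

Mean R_i = (13.4 + 1.1 + 5.1 − 0.2 + 10.7 + 13.3) / 6 = 7.2333%
Mean R_m = (8.6 + 0.5 + 8.0 + 0.4 + 8.5 + 8.5) / 6 = 5.7500%
Σ(R_i − R̄_i)(R_m − R̄_m) = 110.9600  ⇒  Cov = 110.9600 / 6 = 18.4933
Σ(R_m − R̄_m)² = 84.4950  ⇒  Var(R_m) = 84.4950 / 6 = 14.0825
β = Cov / Var(R_m) = 18.4933 / 14.0825 = 1.3132
MRP = 5.15% − 1.08% = 4.07%
E(R) = R_f + β × MRP = 1.08% + 1.3132 × 4.07% = 6.42%

6.42%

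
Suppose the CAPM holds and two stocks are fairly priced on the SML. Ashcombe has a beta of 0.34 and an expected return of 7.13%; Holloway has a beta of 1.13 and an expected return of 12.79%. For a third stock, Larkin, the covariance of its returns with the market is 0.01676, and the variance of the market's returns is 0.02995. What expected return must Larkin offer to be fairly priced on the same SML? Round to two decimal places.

MRP = (12.79% − 7.13%) / (1.13 − 0.34) = 7.1646%
R_f = 7.13% − 0.34 × 7.1646% = 4.6940%
β_Larkin = Cov / Var(R_m) = 0.01676 / 0.02995 = 0.5596
E(R_Larkin) = R_f + β × MRP = 4.6940% + 0.5596 × 7.1646% = 8.70%

8.70%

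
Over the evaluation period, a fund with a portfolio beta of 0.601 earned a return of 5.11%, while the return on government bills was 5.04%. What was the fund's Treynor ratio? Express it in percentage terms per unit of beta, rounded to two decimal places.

0.12%

Treynor = (R_P − R_f) / β_P = (5.11% − 5.04%) / 0.6010 = 0.07% / 0.6010 = 0.12%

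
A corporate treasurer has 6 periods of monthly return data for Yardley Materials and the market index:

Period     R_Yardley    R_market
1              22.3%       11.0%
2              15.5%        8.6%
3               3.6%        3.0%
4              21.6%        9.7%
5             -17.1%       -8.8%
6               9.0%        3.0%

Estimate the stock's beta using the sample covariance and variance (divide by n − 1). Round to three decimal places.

Mean R_i = (22.3 + 15.5 + 3.6 + 21.6 − 17.1 + 9.0) / 6 = 9.1500%
Mean R_m = (11.0 + 8.6 + 3.0 + 9.7 − 8.8 + 3.0) / 6 = 4.4167%
Σ(R_i − R̄_i)(R_m − R̄_m) = 533.9250  ⇒  Cov = 533.9250 / 5 = 106.7850
Σ(R_m − R̄_m)² = 267.4483  ⇒  Var(R_m) = 267.4483 / 5 = 53.4897
β = Cov / Var(R_m) = 106.7850 / 53.4897 = 1.9964

1.996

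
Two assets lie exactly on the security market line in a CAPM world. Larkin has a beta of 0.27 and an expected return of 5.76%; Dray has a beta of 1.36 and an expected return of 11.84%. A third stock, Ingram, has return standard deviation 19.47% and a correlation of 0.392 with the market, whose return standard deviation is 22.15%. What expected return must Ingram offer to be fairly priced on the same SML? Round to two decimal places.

MRP = (11.84% − 5.76%) / (1.36 − 0.27) = 5.5780%
R_f = 5.76% − 0.27 × 5.5780% = 4.2539%
β_Ingram = ρ·σ_i/σ_m = 0.392 × 19.47 / 22.15 = 0.3446
E(R_Ingram) = R_f + β × MRP = 4.2539% + 0.3446 × 5.5780% = 6.18%

6.18%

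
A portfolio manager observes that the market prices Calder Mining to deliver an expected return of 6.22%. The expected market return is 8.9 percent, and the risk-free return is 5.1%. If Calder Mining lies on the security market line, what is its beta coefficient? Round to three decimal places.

MRP = 8.9% − 5.1% = 3.80%
β = (E(R) − R_f) / MRP = (6.22% − 5.1%) / 3.8% = 1.12% / 3.8% = 0.295

0.295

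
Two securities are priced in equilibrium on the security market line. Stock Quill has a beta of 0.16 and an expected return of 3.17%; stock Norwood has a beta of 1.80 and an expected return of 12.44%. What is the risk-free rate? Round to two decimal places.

Both satisfy E(R) = R_f + β·MRP, so the slope of the SML is
MRP = (12.44% − 3.17%) / (1.80 − 0.16) = 9.27% / 1.64 = 5.6524%
R_f = E(R_Quill) − β_Quill·MRP = 3.17% − 0.16 × 5.6524% = 2.2656%

2.27%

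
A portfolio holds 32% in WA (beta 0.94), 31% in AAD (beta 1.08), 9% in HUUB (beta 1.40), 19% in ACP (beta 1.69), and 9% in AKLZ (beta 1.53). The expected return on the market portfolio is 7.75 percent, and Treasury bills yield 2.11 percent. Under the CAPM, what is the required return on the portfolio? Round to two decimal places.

β_P = Σ w_i β_i = 0.32×0.94 + 0.31×1.08 + 0.09×1.40 + 0.19×1.69 + 0.09×1.53 = 1.2204
MRP = 7.75% − 2.11% = 5.64%
E(R_P) = R_f + β_P × MRP = 2.11% + 1.2204 × 5.64% = 8.99%

8.99%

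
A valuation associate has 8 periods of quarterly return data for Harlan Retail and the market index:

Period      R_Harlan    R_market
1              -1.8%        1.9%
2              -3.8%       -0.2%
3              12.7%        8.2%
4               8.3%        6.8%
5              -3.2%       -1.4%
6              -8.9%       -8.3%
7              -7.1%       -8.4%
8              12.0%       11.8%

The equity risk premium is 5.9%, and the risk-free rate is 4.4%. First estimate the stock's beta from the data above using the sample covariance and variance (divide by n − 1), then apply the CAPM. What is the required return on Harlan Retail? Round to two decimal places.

Mean R_i = (-1.8 − 3.8 + 12.7 + 8.3 − 3.2 − 8.9 − 7.1 + 12.0) / 8 = 1.0250%
Mean R_m = (1.9 − 0.2 + 8.2 + 6.8 − 1.4 − 8.3 − 8.4 + 11.8) / 8 = 1.3000%
Σ(R_i − R̄_i)(R_m − R̄_m) = 426.8500  ⇒  Cov = 426.8500 / 7 = 60.9786
Σ(R_m − R̄_m)² = 384.2600  ⇒  Var(R_m) = 384.2600 / 7 = 54.8943
β = Cov / Var(R_m) = 60.9786 / 54.8943 = 1.1108
E(R) = R_f + β × MRP = 4.4% + 1.1108 × 5.9% = 10.95%

10.95%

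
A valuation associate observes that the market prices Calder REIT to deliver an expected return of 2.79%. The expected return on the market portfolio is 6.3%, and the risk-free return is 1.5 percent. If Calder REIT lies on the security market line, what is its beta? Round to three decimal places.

MRP = 6.3% − 1.5% = 4.80%
β = (E(R) − R_f) / MRP = (2.79% − 1.5%) / 4.8% = 1.29% / 4.8% = 0.269

0.269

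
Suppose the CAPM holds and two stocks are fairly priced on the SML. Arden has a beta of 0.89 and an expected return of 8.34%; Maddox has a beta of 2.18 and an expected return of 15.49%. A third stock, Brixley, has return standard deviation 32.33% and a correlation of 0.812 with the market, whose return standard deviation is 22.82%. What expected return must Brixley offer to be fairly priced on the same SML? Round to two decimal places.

MRP = (15.49% − 8.34%) / (2.18 − 0.89) = 5.5426%
R_f = 8.34% − 0.89 × 5.5426% = 3.4071%
β_Brixley = ρ·σ_i/σ_m = 0.812 × 32.33 / 22.82 = 1.1504
E(R_Brixley) = R_f + β × MRP = 3.4071% + 1.1504 × 5.5426% = 9.78%

9.78%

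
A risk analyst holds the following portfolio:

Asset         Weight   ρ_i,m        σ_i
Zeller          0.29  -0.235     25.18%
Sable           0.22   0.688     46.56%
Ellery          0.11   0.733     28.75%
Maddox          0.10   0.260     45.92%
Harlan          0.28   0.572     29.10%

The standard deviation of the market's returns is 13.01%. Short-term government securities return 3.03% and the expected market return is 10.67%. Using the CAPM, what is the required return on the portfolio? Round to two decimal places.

10.96%

β_Zeller = -0.235 × 25.18% / 13.01% = -0.4548
β_Sable = 0.688 × 46.56% / 13.01% = 2.4622
β_Ellery = 0.733 × 28.75% / 13.01% = 1.6198
β_Maddox = 0.260 × 45.92% / 13.01% = 0.9177
β_Harlan = 0.572 × 29.10% / 13.01% = 1.2794
β_P = Σ w_i β_i = 0.29×-0.4548 + 0.22×2.4622 + 0.11×1.6198 + 0.10×0.9177 + 0.28×1.2794 = 1.0380
MRP = 10.67% − 3.03% = 7.64%
E(R_P) = R_f + β_P × MRP = 3.03% + 1.0380 × 7.64% = 10.96%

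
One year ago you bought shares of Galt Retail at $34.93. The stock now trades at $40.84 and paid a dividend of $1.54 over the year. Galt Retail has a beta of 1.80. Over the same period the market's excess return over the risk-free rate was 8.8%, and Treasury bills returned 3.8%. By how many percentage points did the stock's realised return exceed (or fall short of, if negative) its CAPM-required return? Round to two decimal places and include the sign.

Realised HPR = (P1 + D1 − P0) / P0 = (40.84 + 1.54 − 34.93) / 34.93 = 7.45 / 34.93 = 21.3284%
CAPM required = R_f + β·MRP = 3.8% + 1.80 × 8.8% = 19.6400%
α = realised − required = 21.3284% − 19.6400% = +1.69%

+1.69%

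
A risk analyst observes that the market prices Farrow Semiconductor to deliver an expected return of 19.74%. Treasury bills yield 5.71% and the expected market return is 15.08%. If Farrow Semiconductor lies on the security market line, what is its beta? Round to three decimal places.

1.497

MRP = 15.08% − 5.71% = 9.37%
β = (E(R) − R_f) / MRP = (19.74% − 5.71%) / 9.37% = 14.03% / 9.37% = 1.497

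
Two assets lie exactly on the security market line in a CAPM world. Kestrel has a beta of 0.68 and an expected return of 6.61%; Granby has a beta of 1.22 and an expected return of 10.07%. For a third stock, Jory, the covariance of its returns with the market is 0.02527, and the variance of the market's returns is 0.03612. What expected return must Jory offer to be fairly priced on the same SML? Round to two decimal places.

MRP = (10.07% − 6.61%) / (1.22 − 0.68) = 6.4074%
R_f = 6.61% − 0.68 × 6.4074% = 2.2530%
β_Jory = Cov / Var(R_m) = 0.02527 / 0.03612 = 0.6996
E(R_Jory) = R_f + β × MRP = 2.2530% + 0.6996 × 6.4074% = 6.74%

6.74%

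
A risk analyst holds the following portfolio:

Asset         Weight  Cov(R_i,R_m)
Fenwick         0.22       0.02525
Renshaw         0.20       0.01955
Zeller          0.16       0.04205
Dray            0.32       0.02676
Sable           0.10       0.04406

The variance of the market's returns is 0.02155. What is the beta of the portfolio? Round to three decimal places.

β_Fenwick = 0.02525 / 0.02155 = 1.1717
β_Renshaw = 0.01955 / 0.02155 = 0.9072
β_Zeller = 0.04205 / 0.02155 = 1.9513
β_Dray = 0.02676 / 0.02155 = 1.2418
β_Sable = 0.04406 / 0.02155 = 2.0445
β_P = Σ w_i β_i = 0.22×1.1717 + 0.20×0.9072 + 0.16×1.9513 + 0.32×1.2418 + 0.10×2.0445 = 1.3532

1.353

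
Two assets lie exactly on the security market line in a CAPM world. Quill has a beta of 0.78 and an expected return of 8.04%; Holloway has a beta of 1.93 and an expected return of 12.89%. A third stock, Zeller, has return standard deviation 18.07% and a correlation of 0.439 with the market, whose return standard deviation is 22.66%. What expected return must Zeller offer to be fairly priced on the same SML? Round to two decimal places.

MRP = (12.89% − 8.04%) / (1.93 − 0.78) = 4.2174%
R_f = 8.04% − 0.78 × 4.2174% = 4.7504%
β_Zeller = ρ·σ_i/σ_m = 0.439 × 18.07 / 22.66 = 0.3501
E(R_Zeller) = R_f + β × MRP = 4.7504% + 0.3501 × 4.2174% = 6.23%

6.23%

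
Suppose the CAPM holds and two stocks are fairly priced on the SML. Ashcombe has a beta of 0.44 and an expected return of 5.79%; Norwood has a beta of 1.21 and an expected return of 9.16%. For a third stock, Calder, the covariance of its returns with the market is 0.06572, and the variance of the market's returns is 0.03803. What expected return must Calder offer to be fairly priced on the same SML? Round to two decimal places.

11.43%

MRP = (9.16% − 5.79%) / (1.21 − 0.44) = 4.3766%
R_f = 5.79% − 0.44 × 4.3766% = 3.8643%
β_Calder = Cov / Var(R_m) = 0.06572 / 0.03803 = 1.7281
E(R_Calder) = R_f + β × MRP = 3.8643% + 1.7281 × 4.3766% = 11.43%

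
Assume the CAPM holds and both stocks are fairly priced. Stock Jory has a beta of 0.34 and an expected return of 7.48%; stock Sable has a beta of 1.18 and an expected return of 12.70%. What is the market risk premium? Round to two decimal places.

6.21%

Both satisfy E(R) = R_f + β·MRP, so the slope of the SML is
MRP = (12.70% − 7.48%) / (1.18 − 0.34) = 5.22% / 0.84 = 6.2143%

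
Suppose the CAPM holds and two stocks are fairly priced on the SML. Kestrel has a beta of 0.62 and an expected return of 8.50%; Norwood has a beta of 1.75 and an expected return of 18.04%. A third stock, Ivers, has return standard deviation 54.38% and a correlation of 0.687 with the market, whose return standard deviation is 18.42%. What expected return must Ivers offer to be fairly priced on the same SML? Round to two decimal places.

20.39%

MRP = (18.04% − 8.50%) / (1.75 − 0.62) = 8.4425%
R_f = 8.50% − 0.62 × 8.4425% = 3.2657%
β_Ivers = ρ·σ_i/σ_m = 0.687 × 54.38 / 18.42 = 2.0282
E(R_Ivers) = R_f + β × MRP = 3.2657% + 2.0282 × 8.4425% = 20.39%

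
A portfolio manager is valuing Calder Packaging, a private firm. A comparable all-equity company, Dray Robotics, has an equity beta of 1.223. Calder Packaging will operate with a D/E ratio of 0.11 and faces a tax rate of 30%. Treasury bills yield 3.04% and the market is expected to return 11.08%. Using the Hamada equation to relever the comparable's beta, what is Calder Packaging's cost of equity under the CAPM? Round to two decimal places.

13.63%

β_L = β_U × [1 + (1 − t)(D/E)] = 1.223 × [1 + (1 − 0.30) × 0.11]
    = 1.223 × [1 + 0.70 × 0.11] = 1.223 × 1.0770 = 1.3172
MRP = 11.08% − 3.04% = 8.04%
E(R) = R_f + β_L × MRP = 3.04% + 1.3172 × 8.04% = 13.63%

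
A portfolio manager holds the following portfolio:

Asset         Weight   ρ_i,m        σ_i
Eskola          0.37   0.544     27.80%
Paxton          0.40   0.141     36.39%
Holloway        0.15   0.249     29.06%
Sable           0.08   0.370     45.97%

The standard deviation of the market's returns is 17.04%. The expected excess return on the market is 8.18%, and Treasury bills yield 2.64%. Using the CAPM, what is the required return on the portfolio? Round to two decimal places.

7.49%

β_Eskola = 0.544 × 27.80% / 17.04% = 0.8875
β_Paxton = 0.141 × 36.39% / 17.04% = 0.3011
β_Holloway = 0.249 × 29.06% / 17.04% = 0.4246
β_Sable = 0.370 × 45.97% / 17.04% = 0.9982
β_P = Σ w_i β_i = 0.37×0.8875 + 0.40×0.3011 + 0.15×0.4246 + 0.08×0.9982 = 0.5924
E(R_P) = R_f + β_P × MRP = 2.64% + 0.5924 × 8.18% = 7.49%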